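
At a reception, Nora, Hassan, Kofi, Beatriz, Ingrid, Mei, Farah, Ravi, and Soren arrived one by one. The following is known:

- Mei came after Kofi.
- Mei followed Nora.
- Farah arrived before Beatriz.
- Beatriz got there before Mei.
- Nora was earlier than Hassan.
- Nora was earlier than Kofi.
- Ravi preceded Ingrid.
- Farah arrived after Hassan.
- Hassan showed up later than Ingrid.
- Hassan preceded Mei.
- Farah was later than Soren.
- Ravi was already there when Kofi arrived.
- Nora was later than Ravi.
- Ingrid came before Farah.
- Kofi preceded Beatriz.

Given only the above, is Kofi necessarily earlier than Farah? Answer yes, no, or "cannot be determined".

cannot be determined

No chain of stated constraints runs from Kofi to Farah, and none runs from Farah to Kofi either.
So the relative order of Kofi and Farah is not fixed by the given facts.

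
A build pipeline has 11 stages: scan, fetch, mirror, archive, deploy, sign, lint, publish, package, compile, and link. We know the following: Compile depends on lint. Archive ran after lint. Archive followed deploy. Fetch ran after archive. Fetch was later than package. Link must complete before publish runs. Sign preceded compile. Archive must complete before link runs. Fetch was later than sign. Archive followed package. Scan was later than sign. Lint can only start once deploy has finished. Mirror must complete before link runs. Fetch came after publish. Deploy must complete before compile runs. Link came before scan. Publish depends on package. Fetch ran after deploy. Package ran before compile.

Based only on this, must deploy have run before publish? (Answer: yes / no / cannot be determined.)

Chain the constraints: deploy → archive → link → publish. Each link is directly stated, so deploy comes before publish.

yes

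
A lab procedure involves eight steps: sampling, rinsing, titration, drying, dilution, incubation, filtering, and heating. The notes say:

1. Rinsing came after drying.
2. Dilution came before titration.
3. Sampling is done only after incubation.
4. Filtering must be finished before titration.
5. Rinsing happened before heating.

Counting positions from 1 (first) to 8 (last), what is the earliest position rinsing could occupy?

2

Drying must come before rinsing — 1 forced predecessor.
Nothing else is forced ahead of rinsing, so its earliest slot is position 1 + 1 = 2.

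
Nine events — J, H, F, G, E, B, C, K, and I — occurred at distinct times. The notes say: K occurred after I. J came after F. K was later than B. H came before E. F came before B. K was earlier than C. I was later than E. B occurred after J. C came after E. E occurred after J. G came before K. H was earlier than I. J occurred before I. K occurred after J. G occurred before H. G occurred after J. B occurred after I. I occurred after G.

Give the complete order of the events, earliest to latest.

F, J, G, H, E, I, B, K, C

The constraints fix every adjacent pair, so only one ordering works:
F → J → G → H → E → I → B → K → C.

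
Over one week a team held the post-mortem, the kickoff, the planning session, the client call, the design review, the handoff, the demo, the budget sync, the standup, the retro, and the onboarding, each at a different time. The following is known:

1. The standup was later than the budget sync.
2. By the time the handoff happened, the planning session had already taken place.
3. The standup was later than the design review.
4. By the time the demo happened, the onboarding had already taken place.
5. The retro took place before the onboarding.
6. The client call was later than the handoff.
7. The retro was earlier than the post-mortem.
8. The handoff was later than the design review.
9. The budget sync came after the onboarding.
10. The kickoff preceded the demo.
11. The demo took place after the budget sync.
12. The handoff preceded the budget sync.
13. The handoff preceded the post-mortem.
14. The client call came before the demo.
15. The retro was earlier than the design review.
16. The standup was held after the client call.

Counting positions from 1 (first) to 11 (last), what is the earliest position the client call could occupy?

The design review, the handoff, the planning session, and the retro must all come before the client call — 4 forced predecessors.
Nothing else is forced ahead of the client call, so its earliest slot is position 4 + 1 = 5.

5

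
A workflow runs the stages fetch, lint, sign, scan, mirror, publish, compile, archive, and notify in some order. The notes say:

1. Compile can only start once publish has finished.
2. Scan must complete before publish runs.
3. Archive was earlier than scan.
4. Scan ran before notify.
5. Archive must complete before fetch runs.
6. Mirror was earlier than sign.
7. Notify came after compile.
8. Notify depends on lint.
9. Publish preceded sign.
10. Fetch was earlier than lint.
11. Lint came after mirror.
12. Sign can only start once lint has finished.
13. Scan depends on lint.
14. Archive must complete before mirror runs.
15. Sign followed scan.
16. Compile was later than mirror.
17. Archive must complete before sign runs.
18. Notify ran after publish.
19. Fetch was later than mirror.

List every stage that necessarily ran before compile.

Directly stated before compile: mirror and publish.
Archive reaches compile via archive → mirror → compile.
Fetch reaches compile via fetch → lint → scan → publish → compile.
Lint reaches compile via lint → scan → publish → compile.
Likewise scan reaches compile by chaining the stated constraints.

archive, fetch, lint, mirror, publish, scan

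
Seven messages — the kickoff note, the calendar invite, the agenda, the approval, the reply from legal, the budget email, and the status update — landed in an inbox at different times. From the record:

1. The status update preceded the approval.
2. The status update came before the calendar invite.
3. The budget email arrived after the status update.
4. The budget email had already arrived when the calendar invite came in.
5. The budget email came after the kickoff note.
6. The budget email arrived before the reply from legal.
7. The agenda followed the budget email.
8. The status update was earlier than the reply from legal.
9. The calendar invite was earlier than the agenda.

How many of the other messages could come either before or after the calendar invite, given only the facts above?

2

Forced before the calendar invite: the budget email, the kickoff note, and the status update; forced after the calendar invite: the agenda.
That leaves the approval and the reply from legal with no forced order relative to the calendar invite — 2.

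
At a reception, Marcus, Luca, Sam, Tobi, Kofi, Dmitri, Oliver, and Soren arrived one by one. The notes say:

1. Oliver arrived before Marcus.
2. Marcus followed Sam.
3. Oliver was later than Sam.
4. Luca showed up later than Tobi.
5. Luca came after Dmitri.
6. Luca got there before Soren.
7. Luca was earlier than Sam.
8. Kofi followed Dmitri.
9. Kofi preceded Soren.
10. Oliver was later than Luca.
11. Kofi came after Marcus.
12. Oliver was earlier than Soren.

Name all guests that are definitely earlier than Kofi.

Dmitri, Luca, Marcus, Oliver, Sam, Tobi

Directly stated before Kofi: Dmitri and Marcus.
Luca reaches Kofi via Luca → Sam → Marcus → Kofi.
Oliver reaches Kofi via Oliver → Marcus → Kofi.
Sam reaches Kofi via Sam → Marcus → Kofi.
Likewise Tobi reaches Kofi by chaining the stated constraints.
No chain forces Soren ahead of Kofi.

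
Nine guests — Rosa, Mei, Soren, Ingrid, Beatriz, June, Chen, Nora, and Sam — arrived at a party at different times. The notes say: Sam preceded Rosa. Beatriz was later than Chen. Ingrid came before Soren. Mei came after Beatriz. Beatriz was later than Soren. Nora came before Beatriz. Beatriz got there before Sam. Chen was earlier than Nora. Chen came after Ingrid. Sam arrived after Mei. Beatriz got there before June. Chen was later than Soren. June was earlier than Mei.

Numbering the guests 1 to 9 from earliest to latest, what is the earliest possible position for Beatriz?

5

Chen, Ingrid, Nora, and Soren must all come before Beatriz — 4 forced predecessors.
Nothing else is forced ahead of Beatriz, so their earliest slot is position 4 + 1 = 5.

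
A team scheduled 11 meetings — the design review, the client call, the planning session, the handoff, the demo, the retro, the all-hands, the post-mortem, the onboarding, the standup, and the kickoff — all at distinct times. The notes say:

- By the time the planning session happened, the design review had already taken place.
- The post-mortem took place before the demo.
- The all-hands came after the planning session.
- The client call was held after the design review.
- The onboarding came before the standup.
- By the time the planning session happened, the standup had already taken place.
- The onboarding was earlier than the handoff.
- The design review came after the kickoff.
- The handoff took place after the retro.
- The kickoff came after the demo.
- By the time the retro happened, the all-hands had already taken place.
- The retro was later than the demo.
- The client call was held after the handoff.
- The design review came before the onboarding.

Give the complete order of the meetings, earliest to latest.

the post-mortem, the demo, the kickoff, the design review, the onboarding, the standup, the planning session, the all-hands, the retro, the handoff, the client call

The constraints fix every adjacent pair, so only one ordering works:
the post-mortem → the demo → the kickoff → the design review → the onboarding → the standup → the planning session → the all-hands → the retro → the handoff → the client call.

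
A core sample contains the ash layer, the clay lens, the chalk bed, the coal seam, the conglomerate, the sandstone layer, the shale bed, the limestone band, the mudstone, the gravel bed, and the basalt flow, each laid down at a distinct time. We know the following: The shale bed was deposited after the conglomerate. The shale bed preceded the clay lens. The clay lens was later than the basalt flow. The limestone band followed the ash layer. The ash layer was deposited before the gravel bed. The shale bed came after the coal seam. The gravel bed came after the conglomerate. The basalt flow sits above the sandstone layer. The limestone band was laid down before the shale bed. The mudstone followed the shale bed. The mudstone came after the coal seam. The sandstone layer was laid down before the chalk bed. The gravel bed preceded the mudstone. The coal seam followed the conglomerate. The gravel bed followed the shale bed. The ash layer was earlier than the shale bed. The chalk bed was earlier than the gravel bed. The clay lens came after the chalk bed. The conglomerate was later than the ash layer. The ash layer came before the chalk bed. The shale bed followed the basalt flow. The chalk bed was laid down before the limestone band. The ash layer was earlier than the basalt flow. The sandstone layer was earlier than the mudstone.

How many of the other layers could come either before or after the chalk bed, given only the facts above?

Forced before the chalk bed: the ash layer and the sandstone layer; forced after the chalk bed: the clay lens, the gravel bed, the limestone band, the mudstone, and the shale bed.
That leaves the basalt flow, the coal seam, and the conglomerate with no forced order relative to the chalk bed — 3.

3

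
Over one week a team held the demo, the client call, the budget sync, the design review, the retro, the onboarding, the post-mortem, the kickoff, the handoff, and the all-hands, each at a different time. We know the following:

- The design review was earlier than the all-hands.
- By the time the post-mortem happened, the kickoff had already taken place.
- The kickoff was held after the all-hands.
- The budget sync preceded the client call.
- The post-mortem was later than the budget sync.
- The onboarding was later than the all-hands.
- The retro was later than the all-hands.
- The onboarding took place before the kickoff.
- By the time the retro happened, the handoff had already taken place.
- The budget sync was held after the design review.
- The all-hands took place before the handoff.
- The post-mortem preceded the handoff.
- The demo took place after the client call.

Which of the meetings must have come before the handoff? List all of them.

Directly stated before the handoff: the all-hands and the post-mortem.
The budget sync reaches the handoff via the budget sync → the post-mortem → the handoff.
The design review reaches the handoff via the design review → the all-hands → the handoff.
The kickoff reaches the handoff via the kickoff → the post-mortem → the handoff.
Likewise the onboarding reaches the handoff by chaining the stated constraints.

the all-hands, the budget sync, the design review, the kickoff, the onboarding, the post-mortem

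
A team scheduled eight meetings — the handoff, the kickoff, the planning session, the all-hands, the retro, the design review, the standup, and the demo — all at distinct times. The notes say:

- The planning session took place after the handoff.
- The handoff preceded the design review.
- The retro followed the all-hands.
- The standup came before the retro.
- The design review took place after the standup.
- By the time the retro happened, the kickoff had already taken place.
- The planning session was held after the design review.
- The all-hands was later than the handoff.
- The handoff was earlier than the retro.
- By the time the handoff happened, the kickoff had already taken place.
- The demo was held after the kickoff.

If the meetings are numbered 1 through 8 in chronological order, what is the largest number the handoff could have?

4

The handoff must come before the all-hands, the design review, the planning session, and the retro — 4 meetings forced after it.
Everything else can be placed before the handoff in some valid order, so the handoff can sit as late as position 8 − 4 = 4.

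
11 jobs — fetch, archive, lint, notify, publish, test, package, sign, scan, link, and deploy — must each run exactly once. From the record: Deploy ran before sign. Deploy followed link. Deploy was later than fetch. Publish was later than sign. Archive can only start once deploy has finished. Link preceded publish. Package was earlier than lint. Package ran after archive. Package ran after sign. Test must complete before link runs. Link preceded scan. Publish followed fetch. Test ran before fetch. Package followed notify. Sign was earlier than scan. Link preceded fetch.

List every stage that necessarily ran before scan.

deploy, fetch, link, sign, test

Directly stated before scan: link and sign.
Deploy reaches scan via deploy → sign → scan.
Fetch reaches scan via fetch → deploy → sign → scan.
Test reaches scan via test → link → scan.
No chain forces notify (or any of the others) ahead of scan.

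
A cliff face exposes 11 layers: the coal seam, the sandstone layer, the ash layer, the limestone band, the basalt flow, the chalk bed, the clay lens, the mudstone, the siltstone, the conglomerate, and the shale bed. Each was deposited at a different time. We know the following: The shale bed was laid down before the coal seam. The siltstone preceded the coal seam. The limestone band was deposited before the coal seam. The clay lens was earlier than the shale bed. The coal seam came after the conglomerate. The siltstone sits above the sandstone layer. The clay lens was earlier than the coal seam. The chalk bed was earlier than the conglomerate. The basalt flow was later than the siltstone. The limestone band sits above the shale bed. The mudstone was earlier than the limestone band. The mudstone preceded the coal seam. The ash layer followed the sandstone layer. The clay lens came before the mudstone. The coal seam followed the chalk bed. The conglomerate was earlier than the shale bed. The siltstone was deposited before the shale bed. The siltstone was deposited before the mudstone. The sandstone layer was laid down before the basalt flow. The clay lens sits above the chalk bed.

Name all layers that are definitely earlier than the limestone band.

the chalk bed, the clay lens, the conglomerate, the mudstone, the sandstone layer, the shale bed, the siltstone

Directly stated before the limestone band: the mudstone and the shale bed.
The chalk bed reaches the limestone band via the chalk bed → the conglomerate → the shale bed → the limestone band.
The clay lens reaches the limestone band via the clay lens → the shale bed → the limestone band.
The conglomerate reaches the limestone band via the conglomerate → the shale bed → the limestone band.
Likewise the sandstone layer and the siltstone each reach the limestone band by chaining the stated constraints.
No chain forces the ash layer (or any of the others) ahead of the limestone band.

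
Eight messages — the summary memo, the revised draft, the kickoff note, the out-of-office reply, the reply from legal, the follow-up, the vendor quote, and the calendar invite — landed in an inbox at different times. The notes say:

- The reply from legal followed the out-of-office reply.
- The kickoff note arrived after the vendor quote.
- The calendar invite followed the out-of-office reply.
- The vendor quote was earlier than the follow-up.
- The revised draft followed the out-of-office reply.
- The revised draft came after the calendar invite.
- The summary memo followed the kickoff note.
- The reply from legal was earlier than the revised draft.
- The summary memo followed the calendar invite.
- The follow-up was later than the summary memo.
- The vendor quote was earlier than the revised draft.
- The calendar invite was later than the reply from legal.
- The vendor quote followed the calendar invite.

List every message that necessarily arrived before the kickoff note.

Directly stated before the kickoff note: the vendor quote.
The calendar invite reaches the kickoff note via the calendar invite → the vendor quote → the kickoff note.
The out-of-office reply reaches the kickoff note via the out-of-office reply → the calendar invite → the vendor quote → the kickoff note.
The reply from legal reaches the kickoff note via the reply from legal → the calendar invite → the vendor quote → the kickoff note.

the calendar invite, the out-of-office reply, the reply from legal, the vendor quote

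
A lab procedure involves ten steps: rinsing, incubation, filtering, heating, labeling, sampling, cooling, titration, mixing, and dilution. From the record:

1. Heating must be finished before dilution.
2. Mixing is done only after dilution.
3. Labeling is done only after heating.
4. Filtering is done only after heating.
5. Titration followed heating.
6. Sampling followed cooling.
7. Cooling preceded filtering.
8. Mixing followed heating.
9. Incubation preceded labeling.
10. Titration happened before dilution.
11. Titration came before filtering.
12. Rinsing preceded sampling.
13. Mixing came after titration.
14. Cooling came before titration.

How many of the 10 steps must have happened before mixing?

Directly stated before mixing: dilution, heating, and titration.
Cooling reaches mixing via cooling → titration → mixing.
No chain forces sampling (or any of the others) ahead of mixing.
That's cooling, dilution, heating, and titration — 4 in all.

4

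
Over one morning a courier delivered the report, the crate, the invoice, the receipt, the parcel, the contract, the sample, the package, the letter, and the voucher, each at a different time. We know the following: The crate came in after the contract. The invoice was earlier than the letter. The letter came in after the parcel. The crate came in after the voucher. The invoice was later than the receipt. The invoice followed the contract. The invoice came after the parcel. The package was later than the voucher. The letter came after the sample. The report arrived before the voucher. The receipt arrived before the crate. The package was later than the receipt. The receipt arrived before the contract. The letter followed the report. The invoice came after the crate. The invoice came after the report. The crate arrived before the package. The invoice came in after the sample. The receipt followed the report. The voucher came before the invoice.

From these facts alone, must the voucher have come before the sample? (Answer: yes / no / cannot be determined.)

No chain of stated constraints runs from the voucher to the sample, and none runs from the sample to the voucher either.
So the relative order of the voucher and the sample is not fixed by the given facts.

cannot be determined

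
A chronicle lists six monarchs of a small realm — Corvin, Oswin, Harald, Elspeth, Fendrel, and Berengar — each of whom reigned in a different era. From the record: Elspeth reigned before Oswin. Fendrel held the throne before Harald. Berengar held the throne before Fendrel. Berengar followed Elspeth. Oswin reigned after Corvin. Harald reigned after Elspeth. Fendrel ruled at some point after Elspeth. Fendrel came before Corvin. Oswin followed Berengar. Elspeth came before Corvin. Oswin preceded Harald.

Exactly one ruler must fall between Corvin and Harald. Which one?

Tracing the constraints gives Corvin → Oswin → Harald, so Oswin sits after Corvin and before Harald.
No other ruler is forced both after Corvin and before Harald.

Oswin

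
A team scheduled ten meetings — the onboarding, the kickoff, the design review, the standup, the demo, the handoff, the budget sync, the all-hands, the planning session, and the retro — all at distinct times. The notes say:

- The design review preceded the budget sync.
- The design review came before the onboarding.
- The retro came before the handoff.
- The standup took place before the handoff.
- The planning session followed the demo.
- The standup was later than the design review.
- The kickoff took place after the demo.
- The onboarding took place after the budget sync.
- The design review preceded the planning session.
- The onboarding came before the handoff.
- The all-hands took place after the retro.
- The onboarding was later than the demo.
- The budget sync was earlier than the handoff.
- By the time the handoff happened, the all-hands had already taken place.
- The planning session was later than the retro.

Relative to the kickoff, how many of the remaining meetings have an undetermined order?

8

Forced before the kickoff: the demo.
That leaves the all-hands, the budget sync, the design review, the handoff, the onboarding, the planning session, the retro, and the standup with no forced order relative to the kickoff — 8.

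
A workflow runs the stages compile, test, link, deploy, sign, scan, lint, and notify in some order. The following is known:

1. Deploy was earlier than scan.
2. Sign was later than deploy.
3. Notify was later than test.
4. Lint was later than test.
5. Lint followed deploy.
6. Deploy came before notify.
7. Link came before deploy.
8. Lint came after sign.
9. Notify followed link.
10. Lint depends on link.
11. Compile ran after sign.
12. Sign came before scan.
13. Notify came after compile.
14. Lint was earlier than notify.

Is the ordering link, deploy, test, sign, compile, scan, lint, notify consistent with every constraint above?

yes

Check each stated constraint against the proposed order — e.g. deploy is ahead of notify; link is ahead of notify. Every pair is in the required order; nothing is violated.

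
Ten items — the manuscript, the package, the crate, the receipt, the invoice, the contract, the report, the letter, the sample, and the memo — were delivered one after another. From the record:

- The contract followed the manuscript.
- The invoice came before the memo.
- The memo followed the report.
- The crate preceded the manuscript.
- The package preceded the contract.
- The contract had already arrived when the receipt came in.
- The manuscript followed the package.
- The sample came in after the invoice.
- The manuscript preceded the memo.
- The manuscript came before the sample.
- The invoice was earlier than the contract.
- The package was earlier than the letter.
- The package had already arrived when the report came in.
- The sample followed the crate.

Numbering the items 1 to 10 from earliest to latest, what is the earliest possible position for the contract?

5

The crate, the invoice, the manuscript, and the package must all come before the contract — 4 forced predecessors.
Nothing else is forced ahead of the contract, so its earliest slot is position 4 + 1 = 5.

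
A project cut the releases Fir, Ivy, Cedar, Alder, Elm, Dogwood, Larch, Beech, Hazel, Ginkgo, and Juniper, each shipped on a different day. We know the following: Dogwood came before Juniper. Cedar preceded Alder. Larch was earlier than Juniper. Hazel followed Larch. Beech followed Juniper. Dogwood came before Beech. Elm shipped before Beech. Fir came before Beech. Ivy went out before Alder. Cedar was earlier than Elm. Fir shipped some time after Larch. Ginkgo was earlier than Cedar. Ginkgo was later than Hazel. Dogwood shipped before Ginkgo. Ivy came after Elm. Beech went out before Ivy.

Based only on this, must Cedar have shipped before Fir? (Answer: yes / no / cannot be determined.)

cannot be determined

No chain of stated constraints runs from Cedar to Fir, and none runs from Fir to Cedar either.
So the relative order of Cedar and Fir is not fixed by the given facts.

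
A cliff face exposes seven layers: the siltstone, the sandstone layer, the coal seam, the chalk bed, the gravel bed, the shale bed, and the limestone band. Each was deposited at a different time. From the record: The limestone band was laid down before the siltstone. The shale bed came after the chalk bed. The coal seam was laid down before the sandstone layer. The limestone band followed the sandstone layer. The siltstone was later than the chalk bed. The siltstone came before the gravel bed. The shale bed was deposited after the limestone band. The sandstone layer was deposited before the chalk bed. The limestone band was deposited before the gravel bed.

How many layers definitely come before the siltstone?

Directly stated before the siltstone: the chalk bed and the limestone band.
The coal seam reaches the siltstone via the coal seam → the sandstone layer → the chalk bed → the siltstone.
The sandstone layer reaches the siltstone via the sandstone layer → the chalk bed → the siltstone.
That's the chalk bed, the coal seam, the limestone band, and the sandstone layer — 4 in all.

4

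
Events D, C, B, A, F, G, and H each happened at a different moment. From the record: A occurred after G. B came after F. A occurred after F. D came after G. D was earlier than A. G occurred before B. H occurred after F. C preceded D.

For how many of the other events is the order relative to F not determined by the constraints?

3

Forced after F: A, B, and H.
That leaves C, D, and G with no forced order relative to F — 3.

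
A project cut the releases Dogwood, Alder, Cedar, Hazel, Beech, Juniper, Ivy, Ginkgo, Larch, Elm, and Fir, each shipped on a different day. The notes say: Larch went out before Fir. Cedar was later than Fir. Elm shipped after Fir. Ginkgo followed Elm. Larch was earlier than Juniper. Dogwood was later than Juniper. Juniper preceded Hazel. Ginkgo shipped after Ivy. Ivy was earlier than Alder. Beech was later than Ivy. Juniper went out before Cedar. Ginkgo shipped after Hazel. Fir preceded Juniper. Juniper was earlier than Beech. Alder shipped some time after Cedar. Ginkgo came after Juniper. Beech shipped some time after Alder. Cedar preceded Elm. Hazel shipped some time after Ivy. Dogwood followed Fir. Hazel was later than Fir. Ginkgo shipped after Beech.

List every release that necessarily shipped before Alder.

Directly stated before Alder: Cedar and Ivy.
Fir reaches Alder via Fir → Cedar → Alder.
Juniper reaches Alder via Juniper → Cedar → Alder.
Larch reaches Alder via Larch → Fir → Cedar → Alder.

Cedar, Fir, Ivy, Juniper, Larch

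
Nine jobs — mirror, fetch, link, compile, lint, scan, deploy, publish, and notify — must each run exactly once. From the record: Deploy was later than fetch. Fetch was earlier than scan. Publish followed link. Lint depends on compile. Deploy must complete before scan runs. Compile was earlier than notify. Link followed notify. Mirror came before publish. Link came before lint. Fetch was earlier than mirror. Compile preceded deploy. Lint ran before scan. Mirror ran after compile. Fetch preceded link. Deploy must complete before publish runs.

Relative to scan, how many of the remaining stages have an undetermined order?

Forced before scan: compile, deploy, fetch, link, lint, and notify.
That leaves mirror and publish with no forced order relative to scan — 2.

2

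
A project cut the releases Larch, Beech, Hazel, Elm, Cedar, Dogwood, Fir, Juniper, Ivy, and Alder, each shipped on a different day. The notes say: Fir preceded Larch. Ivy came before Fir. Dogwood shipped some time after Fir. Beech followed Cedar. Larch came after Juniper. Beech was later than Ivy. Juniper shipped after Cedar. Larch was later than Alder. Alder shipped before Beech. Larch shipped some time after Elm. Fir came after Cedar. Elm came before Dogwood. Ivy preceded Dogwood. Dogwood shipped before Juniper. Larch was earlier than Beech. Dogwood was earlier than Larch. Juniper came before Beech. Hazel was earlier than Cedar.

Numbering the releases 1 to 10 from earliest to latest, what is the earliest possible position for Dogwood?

6

Cedar, Elm, Fir, Hazel, and Ivy must all come before Dogwood — 5 forced predecessors.
Nothing else is forced ahead of Dogwood, so its earliest slot is position 5 + 1 = 6.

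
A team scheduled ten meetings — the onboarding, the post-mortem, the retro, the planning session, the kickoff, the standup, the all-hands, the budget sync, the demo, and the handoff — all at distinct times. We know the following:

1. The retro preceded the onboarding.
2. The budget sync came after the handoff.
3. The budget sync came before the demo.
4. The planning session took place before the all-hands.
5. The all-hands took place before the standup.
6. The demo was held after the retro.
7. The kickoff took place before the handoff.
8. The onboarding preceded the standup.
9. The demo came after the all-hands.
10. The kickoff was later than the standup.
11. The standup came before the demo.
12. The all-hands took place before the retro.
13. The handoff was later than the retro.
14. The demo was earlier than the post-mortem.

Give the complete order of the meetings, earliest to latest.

the planning session, the all-hands, the retro, the onboarding, the standup, the kickoff, the handoff, the budget sync, the demo, the post-mortem

The constraints fix every adjacent pair, so only one ordering works:
the planning session → the all-hands → the retro → the onboarding → the standup → the kickoff → the handoff → the budget sync → the demo → the post-mortem.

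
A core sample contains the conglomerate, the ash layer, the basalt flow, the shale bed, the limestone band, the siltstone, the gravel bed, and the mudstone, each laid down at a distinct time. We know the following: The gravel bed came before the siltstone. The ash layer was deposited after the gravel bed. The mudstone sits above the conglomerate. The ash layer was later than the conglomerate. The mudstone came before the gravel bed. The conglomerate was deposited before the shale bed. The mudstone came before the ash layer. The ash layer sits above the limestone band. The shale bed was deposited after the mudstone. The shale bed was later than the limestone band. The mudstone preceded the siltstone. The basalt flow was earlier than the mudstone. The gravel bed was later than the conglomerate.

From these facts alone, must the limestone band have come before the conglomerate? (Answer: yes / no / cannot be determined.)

cannot be determined

No chain of stated constraints runs from the limestone band to the conglomerate, and none runs from the conglomerate to the limestone band either.
So the relative order of the limestone band and the conglomerate is not fixed by the given facts.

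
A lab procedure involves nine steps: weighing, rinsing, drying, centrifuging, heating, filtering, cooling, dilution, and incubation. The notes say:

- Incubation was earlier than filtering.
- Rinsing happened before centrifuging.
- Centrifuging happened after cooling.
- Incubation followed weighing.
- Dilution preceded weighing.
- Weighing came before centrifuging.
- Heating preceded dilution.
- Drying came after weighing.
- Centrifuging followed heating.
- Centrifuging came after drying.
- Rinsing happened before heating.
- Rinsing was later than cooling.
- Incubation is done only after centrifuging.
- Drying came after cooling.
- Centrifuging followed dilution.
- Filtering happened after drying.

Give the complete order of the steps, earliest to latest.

cooling, rinsing, heating, dilution, weighing, drying, centrifuging, incubation, filtering

The constraints fix every adjacent pair, so only one ordering works:
cooling → rinsing → heating → dilution → weighing → drying → centrifuging → incubation → filtering.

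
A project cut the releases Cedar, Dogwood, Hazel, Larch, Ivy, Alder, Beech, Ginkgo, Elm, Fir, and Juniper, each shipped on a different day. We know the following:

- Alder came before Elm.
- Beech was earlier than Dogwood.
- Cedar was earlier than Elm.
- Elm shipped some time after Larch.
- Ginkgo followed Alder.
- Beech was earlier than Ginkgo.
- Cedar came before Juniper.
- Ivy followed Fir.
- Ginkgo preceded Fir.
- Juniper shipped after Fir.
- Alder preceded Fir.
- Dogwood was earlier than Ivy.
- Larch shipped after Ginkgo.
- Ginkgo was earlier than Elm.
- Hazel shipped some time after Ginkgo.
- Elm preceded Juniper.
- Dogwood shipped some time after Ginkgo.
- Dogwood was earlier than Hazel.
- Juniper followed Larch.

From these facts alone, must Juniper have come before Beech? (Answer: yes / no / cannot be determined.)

Tracing the constraints gives Beech → Ginkgo → Larch → Juniper, so Beech must come before Juniper.
That means Juniper cannot be before Beech.

no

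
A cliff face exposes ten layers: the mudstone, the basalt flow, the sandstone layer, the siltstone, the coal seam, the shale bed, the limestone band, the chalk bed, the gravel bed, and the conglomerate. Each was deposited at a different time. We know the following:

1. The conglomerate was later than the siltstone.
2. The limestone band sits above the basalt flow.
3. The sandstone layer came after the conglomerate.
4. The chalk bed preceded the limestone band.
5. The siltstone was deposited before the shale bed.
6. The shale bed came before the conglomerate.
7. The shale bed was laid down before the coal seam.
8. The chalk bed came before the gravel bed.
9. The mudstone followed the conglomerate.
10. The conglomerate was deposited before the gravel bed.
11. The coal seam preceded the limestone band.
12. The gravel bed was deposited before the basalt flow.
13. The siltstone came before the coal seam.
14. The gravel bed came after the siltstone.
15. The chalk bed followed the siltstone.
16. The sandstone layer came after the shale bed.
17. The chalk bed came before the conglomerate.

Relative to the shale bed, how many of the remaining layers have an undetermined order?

Forced before the shale bed: the siltstone; forced after the shale bed: the basalt flow, the coal seam, the conglomerate, the gravel bed, the limestone band, the mudstone, and the sandstone layer.
That leaves the chalk bed with no forced order relative to the shale bed — 1.

1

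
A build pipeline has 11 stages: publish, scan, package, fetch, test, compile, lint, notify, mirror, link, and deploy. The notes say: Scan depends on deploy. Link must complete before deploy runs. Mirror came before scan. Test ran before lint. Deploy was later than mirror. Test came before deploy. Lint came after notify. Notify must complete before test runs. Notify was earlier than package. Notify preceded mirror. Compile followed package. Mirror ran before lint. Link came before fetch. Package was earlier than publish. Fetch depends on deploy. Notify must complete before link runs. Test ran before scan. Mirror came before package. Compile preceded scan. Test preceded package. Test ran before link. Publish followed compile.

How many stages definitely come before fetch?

Directly stated before fetch: deploy and link.
Mirror reaches fetch via mirror → deploy → fetch.
Notify reaches fetch via notify → link → fetch.
Test reaches fetch via test → link → fetch.
That's deploy, link, mirror, notify, and test — 5 in all.

5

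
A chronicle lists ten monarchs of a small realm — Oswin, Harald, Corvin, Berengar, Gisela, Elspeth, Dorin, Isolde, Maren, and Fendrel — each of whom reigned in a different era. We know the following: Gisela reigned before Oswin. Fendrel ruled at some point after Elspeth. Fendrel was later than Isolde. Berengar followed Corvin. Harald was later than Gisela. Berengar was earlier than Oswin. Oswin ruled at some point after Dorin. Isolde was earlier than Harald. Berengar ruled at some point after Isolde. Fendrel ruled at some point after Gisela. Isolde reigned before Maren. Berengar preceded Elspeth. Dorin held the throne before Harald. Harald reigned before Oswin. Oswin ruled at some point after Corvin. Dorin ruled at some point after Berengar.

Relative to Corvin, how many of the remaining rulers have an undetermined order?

Forced after Corvin: Berengar, Dorin, Elspeth, Fendrel, Harald, and Oswin.
That leaves Gisela, Isolde, and Maren with no forced order relative to Corvin — 3.

3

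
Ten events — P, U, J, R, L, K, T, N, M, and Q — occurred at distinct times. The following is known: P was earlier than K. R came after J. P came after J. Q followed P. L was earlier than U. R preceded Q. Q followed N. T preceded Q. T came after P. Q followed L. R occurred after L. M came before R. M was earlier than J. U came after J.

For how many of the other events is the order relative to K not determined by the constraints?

Forced before K: J, M, and P.
That leaves L, N, Q, R, T, and U with no forced order relative to K — 6.

6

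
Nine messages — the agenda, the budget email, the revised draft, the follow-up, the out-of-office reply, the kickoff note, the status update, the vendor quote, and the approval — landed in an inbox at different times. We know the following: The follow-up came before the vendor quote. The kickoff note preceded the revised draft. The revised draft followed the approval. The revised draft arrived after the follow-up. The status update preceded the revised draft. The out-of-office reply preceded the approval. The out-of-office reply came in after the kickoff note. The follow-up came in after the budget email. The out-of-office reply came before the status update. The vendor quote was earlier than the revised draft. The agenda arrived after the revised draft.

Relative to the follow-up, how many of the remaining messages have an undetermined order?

Forced before the follow-up: the budget email; forced after the follow-up: the agenda, the revised draft, and the vendor quote.
That leaves the approval, the kickoff note, the out-of-office reply, and the status update with no forced order relative to the follow-up — 4.

4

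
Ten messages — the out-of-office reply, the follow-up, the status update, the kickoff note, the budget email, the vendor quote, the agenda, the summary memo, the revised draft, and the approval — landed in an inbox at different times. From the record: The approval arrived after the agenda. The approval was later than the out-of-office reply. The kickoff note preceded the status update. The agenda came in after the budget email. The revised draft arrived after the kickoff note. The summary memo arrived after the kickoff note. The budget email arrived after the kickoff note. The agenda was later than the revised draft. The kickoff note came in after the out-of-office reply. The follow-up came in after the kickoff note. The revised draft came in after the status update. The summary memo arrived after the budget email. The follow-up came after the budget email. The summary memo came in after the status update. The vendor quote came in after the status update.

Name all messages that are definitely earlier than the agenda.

Directly stated before the agenda: the budget email and the revised draft.
The kickoff note reaches the agenda via the kickoff note → the budget email → the agenda.
The out-of-office reply reaches the agenda via the out-of-office reply → the kickoff note → the budget email → the agenda.
The status update reaches the agenda via the status update → the revised draft → the agenda.

the budget email, the kickoff note, the out-of-office reply, the revised draft, the status update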